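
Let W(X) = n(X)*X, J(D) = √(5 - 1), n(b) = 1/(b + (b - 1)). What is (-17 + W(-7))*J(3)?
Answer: -496/15 ≈ -33.067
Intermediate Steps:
n(b) = 1/(-1 + 2*b) (n(b) = 1/(b + (-1 + b)) = 1/(-1 + 2*b))
J(D) = 2 (J(D) = √4 = 2)
W(X) = X/(-1 + 2*X)
(-17 + W(-7))*J(3) = (-17 - 7/(-1 + 2*(-7)))*2 = (-17 - 7/(-1 - 14))*2 = (-17 - 7/(-15))*2 = (-17 - 7*(-1/15))*2 = (-17 + 7/15)*2 = -248/15*2 = -496/15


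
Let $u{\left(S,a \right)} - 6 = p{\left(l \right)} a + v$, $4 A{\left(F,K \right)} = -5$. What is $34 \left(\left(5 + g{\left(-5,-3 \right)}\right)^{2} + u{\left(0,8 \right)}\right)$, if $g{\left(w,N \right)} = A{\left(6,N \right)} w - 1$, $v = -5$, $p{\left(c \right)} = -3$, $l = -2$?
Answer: $\frac{22321}{8} \approx 2790.1$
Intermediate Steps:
$A{\left(F,K \right)} = - \frac{5}{4}$ ($A{\left(F,K \right)} = \frac{1}{4} \left(-5\right) = - \frac{5}{4}$)
$g{\left(w,N \right)} = -1 - \frac{5 w}{4}$ ($g{\left(w,N \right)} = - \frac{5 w}{4} - 1 = -1 - \frac{5 w}{4}$)
$u{\left(S,a \right)} = 1 - 3 a$ ($u{\left(S,a \right)} = 6 - \left(5 + 3 a\right) = 1 - 3 a$)
$34 \left(\left(5 + g{\left(-5,-3 \right)}\right)^{2} + u{\left(0,8 \right)}\right) = 34 \left(\left(5 - - \frac{21}{4}\right)^{2} + \left(1 - 24\right)\right) = 34 \left(\left(5 + \left(-1 + \frac{25}{4}\right)\right)^{2} + \left(1 - 24\right)\right) = 34 \left(\left(5 + \frac{21}{4}\right)^{2} - 23\right) = 34 \left(\left(\frac{41}{4}\right)^{2} - 23\right) = 34 \left(\frac{1681}{16} - 23\right) = 34 \cdot \frac{1313}{16} = \frac{22321}{8}$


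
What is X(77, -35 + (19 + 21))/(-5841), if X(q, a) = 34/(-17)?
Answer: 2/5841 ≈ 0.00034241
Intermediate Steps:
X(q, a) = -2 (X(q, a) = 34*(-1/17) = -2)
X(77, -35 + (19 + 21))/(-5841) = -2/(-5841) = -2*(-1/5841) = 2/5841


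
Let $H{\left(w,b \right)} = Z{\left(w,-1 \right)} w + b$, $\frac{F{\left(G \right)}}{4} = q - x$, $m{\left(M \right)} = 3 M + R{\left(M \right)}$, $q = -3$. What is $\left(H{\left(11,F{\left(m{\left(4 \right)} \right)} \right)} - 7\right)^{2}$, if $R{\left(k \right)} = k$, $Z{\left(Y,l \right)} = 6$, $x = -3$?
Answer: $3481$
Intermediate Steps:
$m{\left(M \right)} = 4 M$ ($m{\left(M \right)} = 3 M + M = 4 M$)
$F{\left(G \right)} = 0$ ($F{\left(G \right)} = 4 \left(-3 - -3\right) = 4 \left(-3 + 3\right) = 4 \cdot 0 = 0$)
$H{\left(w,b \right)} = b + 6 w$ ($H{\left(w,b \right)} = 6 w + b = b + 6 w$)
$\left(H{\left(11,F{\left(m{\left(4 \right)} \right)} \right)} - 7\right)^{2} = \left(\left(0 + 6 \cdot 11\right) - 7\right)^{2} = \left(\left(0 + 66\right) - 7\right)^{2} = \left(66 - 7\right)^{2} = 59^{2} = 3481$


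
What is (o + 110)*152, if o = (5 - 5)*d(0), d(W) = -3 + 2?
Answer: 16720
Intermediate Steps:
d(W) = -1
o = 0 (o = (5 - 5)*(-1) = 0*(-1) = 0)
(o + 110)*152 = (0 + 110)*152 = 110*152 = 16720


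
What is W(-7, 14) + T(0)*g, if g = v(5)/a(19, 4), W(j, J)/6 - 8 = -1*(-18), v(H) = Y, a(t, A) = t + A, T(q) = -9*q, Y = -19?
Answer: 156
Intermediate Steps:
a(t, A) = A + t
v(H) = -19
W(j, J) = 156 (W(j, J) = 48 + 6*(-1*(-18)) = 48 + 6*18 = 48 + 108 = 156)
g = -19/23 (g = -19/(4 + 19) = -19/23 ≈ -0.82609)
W(-7, 14) + T(0)*g = 156 - 9*0*(-19/23) = 156 + 0*(-19/23) = 156 + 0 = 156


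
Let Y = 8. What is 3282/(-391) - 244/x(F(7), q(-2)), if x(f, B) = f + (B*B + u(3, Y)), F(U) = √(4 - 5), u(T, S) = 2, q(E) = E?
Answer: -693858/14467 + 244*I/37 ≈ -47.961 + 6.5946*I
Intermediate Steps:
F(U) = I (F(U) = √(-1) = I)
x(f, B) = 2 + f + B² (x(f, B) = f + (B*B + 2) = f + (B² + 2) = f + (2 + B²) = 2 + f + B²)
3282/(-391) - 244/x(F(7), q(-2)) = 3282/(-391) - 244/(2 + I + (-2)²) = 3282*(-1/391) - 244/(2 + I + 4) = -3282/391 - 244*(6 - I)/37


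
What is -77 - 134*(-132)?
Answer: 17611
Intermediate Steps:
-77 - 134*(-132) = -77 + 17688 = 17611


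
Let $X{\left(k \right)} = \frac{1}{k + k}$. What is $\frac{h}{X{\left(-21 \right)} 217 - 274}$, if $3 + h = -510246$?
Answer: $\frac{3061494}{1675} \approx 1827.8$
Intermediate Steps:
$h = -510249$ ($h = -3 - 510246 = -510249$)
$X{\left(k \right)} = \frac{1}{2 k}$
$\frac{h}{X{\left(-21 \right)} 217 - 274} = - \frac{510249}{\frac{1}{2 \left(-21\right)} 217 - 274} = - \frac{510249}{\frac{1}{2} \left(- \frac{1}{21}\right) 217 - 274} = - \frac{510249}{\left(- \frac{1}{42}\right) 217 - 274} = - \frac{510249}{- \frac{31}{6} - 274} = - \frac{510249}{- \frac{1675}{6}} = \left(-510249\right) \left(- \frac{6}{1675}\right) = \frac{3061494}{1675}$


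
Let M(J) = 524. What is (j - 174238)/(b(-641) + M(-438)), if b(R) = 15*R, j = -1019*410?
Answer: 592028/9091 ≈ 65.122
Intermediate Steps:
j = -417790
(j - 174238)/(b(-641) + M(-438)) = (-417790 - 174238)/(15*(-641) + 524) = -592028/(-9615 + 524) = -592028/(-9091) = -592028*(-1/9091) = 592028/9091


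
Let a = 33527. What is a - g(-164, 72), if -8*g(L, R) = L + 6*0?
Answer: 67013/2 ≈ 33507.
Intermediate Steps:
g(L, R) = -L/8 (g(L, R) = -(L + 6*0)/8 = -(L + 0)/8 = -L/8)
a - g(-164, 72) = 33527 - (-1)*(-164)/8 = 33527 - 1*41/2 = 33527 - 41/2 = 67013/2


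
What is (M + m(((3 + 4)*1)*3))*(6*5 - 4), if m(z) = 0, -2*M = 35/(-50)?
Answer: 91/10 ≈ 9.1000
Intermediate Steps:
M = 7/20 (M = -35/(2*(-50)) = -35*(-1)/(2*50) = -½*(-7/10) = 7/20 ≈ 0.35000)
(M + m(((3 + 4)*1)*3))*(6*5 - 4) = (7/20 + 0)*(6*5 - 4) = 7*(30 - 4)/20 = (7/20)*26 = 91/10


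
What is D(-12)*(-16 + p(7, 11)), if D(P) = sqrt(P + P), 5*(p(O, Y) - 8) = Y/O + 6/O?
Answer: -526*I*sqrt(6)/35 ≈ -36.812*I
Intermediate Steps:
p(O, Y) = 8 + 6/(5*O) + Y/(5*O) (p(O, Y) = 8 + (Y/O + 6/O)/5 = 8 + (6/O + Y/O)/5 = 8 + (6/(5*O) + Y/(5*O)) = 8 + 6/(5*O) + Y/(5*O))
D(P) = sqrt(2)*sqrt(P) (D(P) = sqrt(2*P) = sqrt(2)*sqrt(P))
D(-12)*(-16 + p(7, 11)) = (sqrt(2)*sqrt(-12))*(-16 + (1/5)*(6 + 11 + 40*7)/7) = (sqrt(2)*(2*I*sqrt(3)))*(-16 + (1/5)*(1/7)*(6 + 11 + 280)) = (2*I*sqrt(6))*(-16 + (1/5)*(1/7)*297) = (2*I*sqrt(6))*(-16 + 297/35) = (2*I*sqrt(6))*(-263/35) = -526*I*sqrt(6)/35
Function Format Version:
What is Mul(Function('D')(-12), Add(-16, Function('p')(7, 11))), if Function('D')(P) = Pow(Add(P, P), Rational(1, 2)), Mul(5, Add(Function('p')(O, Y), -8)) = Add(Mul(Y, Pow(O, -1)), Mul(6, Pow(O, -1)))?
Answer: Mul(Rational(-526, 35), I, Pow(6, Rational(1, 2))) ≈ Mul(-36.812, I)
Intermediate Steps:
Function('p')(O, Y) = Add(8, Mul(Rational(6, 5), Pow(O, -1)), Mul(Rational(1, 5), Y, Pow(O, -1))) (Function('p')(O, Y) = Add(8, Mul(Rational(1, 5), Add(Mul(Y, Pow(O, -1)), Mul(6, Pow(O, -1))))) = Add(8, Mul(Rational(1, 5), Add(Mul(6, Pow(O, -1)), Mul(Y, Pow(O, -1))))) = Add(8, Add(Mul(Rational(6, 5), Pow(O, -1)), Mul(Rational(1, 5), Y, Pow(O, -1)))) = Add(8, Mul(Rational(6, 5), Pow(O, -1)), Mul(Rational(1, 5), Y, Pow(O, -1))))
Function('D')(P) = Mul(Pow(2, Rational(1, 2)), Pow(P, Rational(1, 2))) (Function('D')(P) = Pow(Mul(2, P), Rational(1, 2)) = Mul(Pow(2, Rational(1, 2)), Pow(P, Rational(1, 2))))
Mul(Function('D')(-12), Add(-16, Function('p')(7, 11))) = Mul(Mul(Pow(2, Rational(1, 2)), Pow(-12, Rational(1, 2))), Add(-16, Mul(Rational(1, 5), Pow(7, -1), Add(6, 11, Mul(40, 7))))) = Mul(Mul(Pow(2, Rational(1, 2)), Mul(2, I, Pow(3, Rational(1, 2)))), Add(-16, Mul(Rational(1, 5), Rational(1, 7), Add(6, 11, 280)))) = Mul(Mul(2, I, Pow(6, Rational(1, 2))), Add(-16, Mul(Rational(1, 5), Rational(1, 7), 297))) = Mul(Mul(2, I, Pow(6, Rational(1, 2))), Add(-16, Rational(297, 35))) = Mul(Mul(2, I, Pow(6, Rational(1, 2))), Rational(-263, 35)) = Mul(Rational(-526, 35), I, Pow(6, Rational(1, 2)))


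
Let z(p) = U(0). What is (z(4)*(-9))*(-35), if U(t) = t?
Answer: 0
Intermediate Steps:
z(p) = 0
(z(4)*(-9))*(-35) = (0*(-9))*(-35) = 0*(-35) = 0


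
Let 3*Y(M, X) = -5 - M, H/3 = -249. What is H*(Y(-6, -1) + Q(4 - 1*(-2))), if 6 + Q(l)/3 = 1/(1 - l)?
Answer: 68226/5 ≈ 13645.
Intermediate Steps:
H = -747 (H = 3*(-249) = -747)
Y(M, X) = -5/3 - M/3 (Y(M, X) = (-5 - M)/3 = -5/3 - M/3)
Q(l) = -18 + 3/(1 - l)
H*(Y(-6, -1) + Q(4 - 1*(-2))) = -747*((-5/3 - ⅓*(-6)) + 3*(5 - 6*(4 - 1*(-2)))/(-1 + (4 - 1*(-2)))) = -747*((-5/3 + 2) + 3*(5 - 6*(4 + 2))/(-1 + (4 + 2))) = -747*(⅓ + 3*(5 - 6*6)/(-1 + 6)) = -747*(⅓ + 3*(5 - 36)/5) = -747*(⅓ + 3*(⅕)*(-31)) = -747*(⅓ - 93/5) = -747*(-274/15) = 68226/5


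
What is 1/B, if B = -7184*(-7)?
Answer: 1/50288 ≈ 1.9885e-5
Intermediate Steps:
B = 50288
1/B = 1/50288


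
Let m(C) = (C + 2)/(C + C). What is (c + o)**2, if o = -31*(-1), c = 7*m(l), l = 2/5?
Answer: 2704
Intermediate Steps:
l = 2/5 (l = 2*(1/5) = 2/5 ≈ 0.40000)
m(C) = (2 + C)/(2*C) (m(C) = (2 + C)/((2*C)) = (2 + C)*(1/(2*C)) = (2 + C)/(2*C))
c = 21 (c = 7*((2 + 2/5)/(2*(2/5))) = 7*((1/2)*(5/2)*(12/5)) = 7*3 = 21)
o = 31
(c + o)**2 = (21 + 31)**2 = 52**2 = 2704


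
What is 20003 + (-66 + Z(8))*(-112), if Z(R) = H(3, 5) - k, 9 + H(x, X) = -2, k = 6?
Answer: 29299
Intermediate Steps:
H(x, X) = -11 (H(x, X) = -9 - 2 = -11)
Z(R) = -17 (Z(R) = -11 - 1*6 = -11 - 6 = -17)
20003 + (-66 + Z(8))*(-112) = 20003 + (-66 - 17)*(-112) = 20003 - 83*(-112) = 20003 + 9296 = 29299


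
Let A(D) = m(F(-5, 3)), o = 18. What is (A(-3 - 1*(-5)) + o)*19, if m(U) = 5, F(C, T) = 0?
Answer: 437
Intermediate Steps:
A(D) = 5
(A(-3 - 1*(-5)) + o)*19 = (5 + 18)*19 = 23*19 = 437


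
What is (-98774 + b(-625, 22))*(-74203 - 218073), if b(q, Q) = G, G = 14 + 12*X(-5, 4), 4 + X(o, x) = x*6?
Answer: 28795031520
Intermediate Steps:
X(o, x) = -4 + 6*x (X(o, x) = -4 + x*6 = -4 + 6*x)
G = 254 (G = 14 + 12*(-4 + 6*4) = 14 + 12*(-4 + 24) = 14 + 12*20 = 14 + 240 = 254)
b(q, Q) = 254
(-98774 + b(-625, 22))*(-74203 - 218073) = (-98774 + 254)*(-74203 - 218073) = -98520*(-292276) = 28795031520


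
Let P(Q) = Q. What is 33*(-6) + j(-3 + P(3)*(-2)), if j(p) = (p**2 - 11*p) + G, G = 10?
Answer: -8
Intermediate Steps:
j(p) = 10 + p**2 - 11*p (j(p) = (p**2 - 11*p) + 10 = 10 + p**2 - 11*p)
33*(-6) + j(-3 + P(3)*(-2)) = 33*(-6) + (10 + (-3 + 3*(-2))**2 - 11*(-3 + 3*(-2))) = -198 + (10 + (-3 - 6)**2 - 11*(-3 - 6)) = -198 + (10 + (-9)**2 - 11*(-9)) = -198 + (10 + 81 + 99) = -198 + 190 = -8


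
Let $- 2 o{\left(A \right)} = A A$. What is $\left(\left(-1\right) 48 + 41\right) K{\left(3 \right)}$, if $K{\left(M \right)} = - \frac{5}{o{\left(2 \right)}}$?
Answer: $- \frac{35}{2} \approx -17.5$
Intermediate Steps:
$o{\left(A \right)} = - \frac{A^{2}}{2}$ ($o{\left(A \right)} = - \frac{A A}{2} = - \frac{A^{2}}{2}$)
$K{\left(M \right)} = \frac{5}{2}$ ($K{\left(M \right)} = - \frac{5}{\left(- \frac{1}{2}\right) 2^{2}} = - \frac{5}{\left(- \frac{1}{2}\right) 4} = - \frac{5}{-2} = \left(-5\right) \left(- \frac{1}{2}\right) = \frac{5}{2}$)
$\left(\left(-1\right) 48 + 41\right) K{\left(3 \right)} = \left(\left(-1\right) 48 + 41\right) \frac{5}{2} = \left(-48 + 41\right) \frac{5}{2} = \left(-7\right) \frac{5}{2} = - \frac{35}{2}$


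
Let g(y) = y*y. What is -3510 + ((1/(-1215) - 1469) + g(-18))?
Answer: -5655826/1215 ≈ -4655.0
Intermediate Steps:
g(y) = y²
-3510 + ((1/(-1215) - 1469) + g(-18)) = -3510 + ((1/(-1215) - 1469) + (-18)²) = -3510 + ((-1/1215 - 1469) + 324) = -3510 + (-1784836/1215 + 324) = -3510 - 1391176/1215 = -5655826/1215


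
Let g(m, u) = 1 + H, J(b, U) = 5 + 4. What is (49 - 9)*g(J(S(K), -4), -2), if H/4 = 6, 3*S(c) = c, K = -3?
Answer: 1000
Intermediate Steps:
S(c) = c/3
H = 24 (H = 4*6 = 24)
J(b, U) = 9
g(m, u) = 25 (g(m, u) = 1 + 24 = 25)
(49 - 9)*g(J(S(K), -4), -2) = (49 - 9)*25 = 40*25 = 1000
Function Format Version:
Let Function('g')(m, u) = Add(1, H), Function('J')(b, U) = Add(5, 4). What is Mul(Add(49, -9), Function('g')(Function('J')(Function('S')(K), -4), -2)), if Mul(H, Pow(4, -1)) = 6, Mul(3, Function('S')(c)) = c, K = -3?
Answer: 1000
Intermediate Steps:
Function('S')(c) = Mul(Rational(1, 3), c)
H = 24 (H = Mul(4, 6) = 24)
Function('J')(b, U) = 9
Function('g')(m, u) = 25 (Function('g')(m, u) = Add(1, 24) = 25)
Mul(Add(49, -9), Function('g')(Function('J')(Function('S')(K), -4), -2)) = Mul(Add(49, -9), 25) = Mul(40, 25) = 1000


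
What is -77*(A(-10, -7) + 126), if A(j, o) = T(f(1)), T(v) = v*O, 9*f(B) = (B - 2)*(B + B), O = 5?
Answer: -86548/9 ≈ -9616.4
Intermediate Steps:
f(B) = 2*B*(-2 + B)/9 (f(B) = ((B - 2)*(B + B))/9 = ((-2 + B)*(2*B))/9 = (2*B*(-2 + B))/9 = 2*B*(-2 + B)/9)
T(v) = 5*v (T(v) = v*5 = 5*v)
A(j, o) = -10/9 (A(j, o) = 5*((2/9)*1*(-2 + 1)) = 5*((2/9)*1*(-1)) = 5*(-2/9) = -10/9)
-77*(A(-10, -7) + 126) = -77*(-10/9 + 126) = -77*1124/9 = -86548/9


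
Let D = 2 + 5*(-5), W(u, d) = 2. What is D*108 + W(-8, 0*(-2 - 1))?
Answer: -2482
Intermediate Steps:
D = -23 (D = 2 - 25 = -23)
D*108 + W(-8, 0*(-2 - 1)) = -23*108 + 2 = -2484 + 2 = -2482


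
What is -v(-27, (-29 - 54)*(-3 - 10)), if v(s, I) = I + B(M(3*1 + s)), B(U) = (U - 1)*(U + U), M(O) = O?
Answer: -2279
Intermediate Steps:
B(U) = 2*U*(-1 + U) (B(U) = (-1 + U)*(2*U) = 2*U*(-1 + U))
v(s, I) = I + 2*(2 + s)*(3 + s) (v(s, I) = I + 2*(3*1 + s)*(-1 + (3*1 + s)) = I + 2*(3 + s)*(-1 + (3 + s)) = I + 2*(3 + s)*(2 + s) = I + 2*(2 + s)*(3 + s))
-v(-27, (-29 - 54)*(-3 - 10)) = -((-29 - 54)*(-3 - 10) + 2*(2 - 27)*(3 - 27)) = -(-83*(-13) + 2*(-25)*(-24)) = -(1079 + 1200) = -1*2279 = -2279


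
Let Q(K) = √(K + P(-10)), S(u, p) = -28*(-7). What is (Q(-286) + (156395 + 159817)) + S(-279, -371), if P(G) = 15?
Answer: 316408 + I*√271 ≈ 3.1641e+5 + 16.462*I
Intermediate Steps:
S(u, p) = 196
Q(K) = √(15 + K) (Q(K) = √(K + 15) = √(15 + K))
(Q(-286) + (156395 + 159817)) + S(-279, -371) = (√(15 - 286) + (156395 + 159817)) + 196 = (√(-271) + 316212) + 196 = (I*√271 + 316212) + 196 = (316212 + I*√271) + 196 = 316408 + I*√271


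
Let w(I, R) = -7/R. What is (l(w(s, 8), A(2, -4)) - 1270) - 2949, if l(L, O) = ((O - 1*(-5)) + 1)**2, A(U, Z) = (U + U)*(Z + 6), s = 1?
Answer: -4023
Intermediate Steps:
A(U, Z) = 2*U*(6 + Z) (A(U, Z) = (2*U)*(6 + Z) = 2*U*(6 + Z))
l(L, O) = (6 + O)**2 (l(L, O) = ((O + 5) + 1)**2 = ((5 + O) + 1)**2 = (6 + O)**2)
(l(w(s, 8), A(2, -4)) - 1270) - 2949 = ((6 + 2*2*(6 - 4))**2 - 1270) - 2949 = ((6 + 2*2*2)**2 - 1270) - 2949 = ((6 + 8)**2 - 1270) - 2949 = (14**2 - 1270) - 2949 = (196 - 1270) - 2949 = -1074 - 2949 = -4023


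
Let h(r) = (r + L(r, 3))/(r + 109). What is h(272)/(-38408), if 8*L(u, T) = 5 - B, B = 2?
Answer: -2179/117067584 ≈ -1.8613e-5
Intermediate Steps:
L(u, T) = 3/8 (L(u, T) = (5 - 1*2)/8 = (5 - 2)/8 = (⅛)*3 = 3/8)
h(r) = (3/8 + r)/(109 + r) (h(r) = (r + 3/8)/(r + 109) = (3/8 + r)/(109 + r))
h(272)/(-38408) = ((3/8 + 272)/(109 + 272))/(-38408) = ((2179/8)/381)*(-1/38408) = ((1/381)*(2179/8))*(-1/38408) = (2179/3048)*(-1/38408) = -2179/117067584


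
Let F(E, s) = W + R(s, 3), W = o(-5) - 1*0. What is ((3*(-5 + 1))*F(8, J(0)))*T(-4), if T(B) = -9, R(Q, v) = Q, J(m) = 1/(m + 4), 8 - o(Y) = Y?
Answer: 1431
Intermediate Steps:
o(Y) = 8 - Y
J(m) = 1/(4 + m)
W = 13 (W = (8 - 1*(-5)) - 1*0 = (8 + 5) + 0 = 13 + 0 = 13)
F(E, s) = 13 + s
((3*(-5 + 1))*F(8, J(0)))*T(-4) = ((3*(-5 + 1))*(13 + 1/(4 + 0)))*(-9) = ((3*(-4))*(13 + 1/4))*(-9) = -12*(13 + 1/4)*(-9) = -12*53/4*(-9) = -159*(-9) = 1431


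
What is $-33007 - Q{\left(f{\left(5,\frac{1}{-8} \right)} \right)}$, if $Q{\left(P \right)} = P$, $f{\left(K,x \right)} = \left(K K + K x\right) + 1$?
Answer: $- \frac{264259}{8} \approx -33032.0$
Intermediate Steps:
$f{\left(K,x \right)} = 1 + K^{2} + K x$ ($f{\left(K,x \right)} = \left(K^{2} + K x\right) + 1 = 1 + K^{2} + K x$)
$-33007 - Q{\left(f{\left(5,\frac{1}{-8} \right)} \right)} = -33007 - \left(1 + 5^{2} + \frac{5}{-8}\right) = -33007 - \left(1 + 25 + 5 \left(- \frac{1}{8}\right)\right) = -33007 - \left(1 + 25 - \frac{5}{8}\right) = -33007 - \frac{203}{8} = - \frac{264259}{8}$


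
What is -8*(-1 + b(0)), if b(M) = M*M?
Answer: 8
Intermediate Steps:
b(M) = M**2
-8*(-1 + b(0)) = -8*(-1 + 0**2) = -8*(-1 + 0) = -8*(-1) = 8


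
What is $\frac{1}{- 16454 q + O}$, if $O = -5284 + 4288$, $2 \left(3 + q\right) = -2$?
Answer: $\frac{1}{64820} \approx 1.5427 \cdot 10^{-5}$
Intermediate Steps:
$q = -4$ ($q = -3 + \frac{1}{2} \left(-2\right) = -3 - 1 = -4$)
$O = -996$
$\frac{1}{- 16454 q + O} = \frac{1}{\left(-16454\right) \left(-4\right) - 996} = \frac{1}{65816 - 996} = \frac{1}{64820}$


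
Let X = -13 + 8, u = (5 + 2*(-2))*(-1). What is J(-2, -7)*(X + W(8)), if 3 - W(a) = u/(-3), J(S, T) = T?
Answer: 49/3 ≈ 16.333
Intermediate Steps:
u = -1 (u = (5 - 4)*(-1) = 1*(-1) = -1)
X = -5
W(a) = 8/3 (W(a) = 3 - (-1)/(-3) = 3 - (-1)*(-1)/3 = 3 - 1*⅓ = 3 - ⅓ = 8/3)
J(-2, -7)*(X + W(8)) = -7*(-5 + 8/3) = -7*(-7/3) = 49/3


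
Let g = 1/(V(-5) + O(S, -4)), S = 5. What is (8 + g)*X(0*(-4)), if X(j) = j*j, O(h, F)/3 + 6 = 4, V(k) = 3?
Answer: 0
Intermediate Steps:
O(h, F) = -6 (O(h, F) = -18 + 3*4 = -18 + 12 = -6)
X(j) = j**2
g = -1/3 (g = 1/(3 - 6) = 1/(-3) = -1/3 ≈ -0.33333)
(8 + g)*X(0*(-4)) = (8 - 1/3)*(0*(-4))**2 = (23/3)*0**2 = (23/3)*0 = 0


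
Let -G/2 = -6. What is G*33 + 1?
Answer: 397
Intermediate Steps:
G = 12 (G = -2*(-6) = 12)
G*33 + 1 = 12*33 + 1 = 396 + 1 = 397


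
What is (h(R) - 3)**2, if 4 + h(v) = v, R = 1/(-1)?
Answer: 64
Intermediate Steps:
R = -1
h(v) = -4 + v
(h(R) - 3)**2 = ((-4 - 1) - 3)**2 = (-5 - 3)**2 = (-8)**2 = 64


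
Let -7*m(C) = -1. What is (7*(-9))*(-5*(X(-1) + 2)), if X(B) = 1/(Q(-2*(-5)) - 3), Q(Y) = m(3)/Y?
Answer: 109620/209 ≈ 524.50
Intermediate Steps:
m(C) = ⅐ (m(C) = -⅐*(-1) = ⅐)
Q(Y) = 1/(7*Y)
X(B) = -70/209 (X(B) = 1/(1/(7*((-2*(-5)))) - 3) = 1/((⅐)/10 - 3) = 1/((⅐)*(⅒) - 3) = 1/(1/70 - 3) = 1/(-209/70) = -70/209)
(7*(-9))*(-5*(X(-1) + 2)) = (7*(-9))*(-5*(-70/209 + 2)) = -(-315)*348/209 = -63*(-1740/209) = 109620/209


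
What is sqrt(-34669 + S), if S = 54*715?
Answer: sqrt(3941) ≈ 62.777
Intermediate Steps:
S = 38610
sqrt(-34669 + S) = sqrt(-34669 + 38610) = sqrt(3941)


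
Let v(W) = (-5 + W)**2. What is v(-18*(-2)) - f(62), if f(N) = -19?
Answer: 980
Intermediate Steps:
v(-18*(-2)) - f(62) = (-5 - 18*(-2))**2 - 1*(-19) = (-5 + 36)**2 + 19 = 31**2 + 19 = 961 + 19 = 980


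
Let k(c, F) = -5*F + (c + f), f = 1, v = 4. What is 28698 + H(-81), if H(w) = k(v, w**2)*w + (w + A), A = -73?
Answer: 2685344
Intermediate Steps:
k(c, F) = 1 + c - 5*F (k(c, F) = -5*F + (c + 1) = -5*F + (1 + c) = 1 + c - 5*F)
H(w) = -73 + w + w*(5 - 5*w**2) (H(w) = (1 + 4 - 5*w**2)*w + (w - 73) = (5 - 5*w**2)*w + (-73 + w) = w*(5 - 5*w**2) + (-73 + w) = -73 + w + w*(5 - 5*w**2))
28698 + H(-81) = 28698 + (-73 - 5*(-81)**3 + 6*(-81)) = 28698 + (-73 - 5*(-531441) - 486) = 28698 + (-73 + 2657205 - 486) = 28698 + 2656646 = 2685344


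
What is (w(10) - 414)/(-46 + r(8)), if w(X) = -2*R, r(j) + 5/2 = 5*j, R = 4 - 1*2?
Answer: 836/17 ≈ 49.176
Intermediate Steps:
R = 2 (R = 4 - 2 = 2)
r(j) = -5/2 + 5*j
w(X) = -4 (w(X) = -2*2 = -4)
(w(10) - 414)/(-46 + r(8)) = (-4 - 414)/(-46 + (-5/2 + 5*8)) = -418/(-46 + (-5/2 + 40)) = -418/(-46 + 75/2) = -418/(-17/2) = -418*(-2/17) = 836/17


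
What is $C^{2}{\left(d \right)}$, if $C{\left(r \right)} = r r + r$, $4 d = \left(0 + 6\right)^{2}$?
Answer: $8100$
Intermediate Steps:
$d = 9$ ($d = \frac{\left(0 + 6\right)^{2}}{4} = \frac{6^{2}}{4} = \frac{1}{4} \cdot 36 = 9$)
$C{\left(r \right)} = r + r^{2}$ ($C{\left(r \right)} = r^{2} + r = r + r^{2}$)
$C^{2}{\left(d \right)} = \left(9 \left(1 + 9\right)\right)^{2} = \left(9 \cdot 10\right)^{2} = 90^{2} = 8100$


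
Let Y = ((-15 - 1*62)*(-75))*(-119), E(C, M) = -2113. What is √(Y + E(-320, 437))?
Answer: I*√689338 ≈ 830.26*I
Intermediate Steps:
Y = -687225 (Y = ((-15 - 62)*(-75))*(-119) = -77*(-75)*(-119) = 5775*(-119) = -687225)
√(Y + E(-320, 437)) = √(-687225 - 2113) = √(-689338) = I*√689338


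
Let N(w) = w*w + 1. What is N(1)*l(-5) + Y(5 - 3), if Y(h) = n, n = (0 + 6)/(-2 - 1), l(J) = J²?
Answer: 48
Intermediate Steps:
N(w) = 1 + w² (N(w) = w² + 1 = 1 + w²)
n = -2 (n = 6/(-3) = 6*(-⅓) = -2)
Y(h) = -2
N(1)*l(-5) + Y(5 - 3) = (1 + 1²)*(-5)² - 2 = (1 + 1)*25 - 2 = 2*25 - 2 = 50 - 2 = 48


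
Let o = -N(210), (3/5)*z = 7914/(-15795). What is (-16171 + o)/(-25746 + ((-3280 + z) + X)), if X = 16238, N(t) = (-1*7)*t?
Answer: 46440459/40399930 ≈ 1.1495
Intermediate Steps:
z = -2638/3159 (z = 5*(7914/(-15795))/3 = 5*(7914*(-1/15795))/3 = (5/3)*(-2638/5265) = -2638/3159 ≈ -0.83507)
N(t) = -7*t
o = 1470 (o = -(-7)*210 = -1*(-1470) = 1470)
(-16171 + o)/(-25746 + ((-3280 + z) + X)) = (-16171 + 1470)/(-25746 + ((-3280 - 2638/3159) + 16238)) = -14701/(-25746 + (-10364158/3159 + 16238)) = -14701/(-25746 + 40931684/3159) = -14701/(-40399930/3159) = -14701*(-3159/40399930) = 46440459/40399930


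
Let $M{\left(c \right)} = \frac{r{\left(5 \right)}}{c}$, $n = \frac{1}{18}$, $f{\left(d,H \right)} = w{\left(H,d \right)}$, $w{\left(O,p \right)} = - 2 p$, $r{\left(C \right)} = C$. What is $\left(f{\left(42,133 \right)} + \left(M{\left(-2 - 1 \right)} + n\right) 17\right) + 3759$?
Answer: $\frac{65657}{18} \approx 3647.6$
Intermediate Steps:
$f{\left(d,H \right)} = - 2 d$
$n = \frac{1}{18} \approx 0.055556$
$M{\left(c \right)} = \frac{5}{c}$
$\left(f{\left(42,133 \right)} + \left(M{\left(-2 - 1 \right)} + n\right) 17\right) + 3759 = \left(\left(-2\right) 42 + \left(\frac{5}{-2 - 1} + \frac{1}{18}\right) 17\right) + 3759 = \left(-84 + \left(\frac{5}{-2 - 1} + \frac{1}{18}\right) 17\right) + 3759 = \left(-84 + \left(\frac{5}{-3} + \frac{1}{18}\right) 17\right) + 3759 = \left(-84 + \left(5 \left(- \frac{1}{3}\right) + \frac{1}{18}\right) 17\right) + 3759 = \left(-84 + \left(- \frac{5}{3} + \frac{1}{18}\right) 17\right) + 3759 = \left(-84 - \frac{493}{18}\right) + 3759 = - \frac{2005}{18} + 3759 = \frac{65657}{18}$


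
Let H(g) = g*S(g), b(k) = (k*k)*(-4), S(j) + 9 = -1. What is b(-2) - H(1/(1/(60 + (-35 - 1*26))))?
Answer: -26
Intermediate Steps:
S(j) = -10 (S(j) = -9 - 1 = -10)
b(k) = -4*k² (b(k) = k²*(-4) = -4*k²)
H(g) = -10*g (H(g) = g*(-10) = -10*g)
b(-2) - H(1/(1/(60 + (-35 - 1*26)))) = -4*(-2)² - (-10)/(1/(60 + (-35 - 1*26))) = -4*4 - (-10)/(1/(60 + (-35 - 26))) = -16 - (-10)/(1/(60 - 61)) = -16 - (-10)/(1/(-1)) = -16 - (-10)/(-1) = -16 - (-10)*(-1) = -16 - 1*10 = -16 - 10 = -26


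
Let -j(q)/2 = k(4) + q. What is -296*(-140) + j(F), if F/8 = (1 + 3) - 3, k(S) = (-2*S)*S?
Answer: 41488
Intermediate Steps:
k(S) = -2*S²
F = 8 (F = 8*((1 + 3) - 3) = 8*(4 - 3) = 8*1 = 8)
j(q) = 64 - 2*q (j(q) = -2*(-2*4² + q) = -2*(-2*16 + q) = -2*(-32 + q) = 64 - 2*q)
-296*(-140) + j(F) = -296*(-140) + (64 - 2*8) = 41440 + (64 - 16) = 41440 + 48 = 41488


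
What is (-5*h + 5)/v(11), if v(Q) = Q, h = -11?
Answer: 60/11 ≈ 5.4545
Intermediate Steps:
(-5*h + 5)/v(11) = (-5*(-11) + 5)/11 = (55 + 5)*(1/11) = 60*(1/11) = 60/11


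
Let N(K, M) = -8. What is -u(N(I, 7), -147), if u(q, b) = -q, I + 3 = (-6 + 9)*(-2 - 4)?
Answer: -8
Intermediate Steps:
I = -21 (I = -3 + (-6 + 9)*(-2 - 4) = -3 + 3*(-6) = -3 - 18 = -21)
u(q, b) = -q
-u(N(I, 7), -147) = -(-1)*(-8) = -1*8 = -8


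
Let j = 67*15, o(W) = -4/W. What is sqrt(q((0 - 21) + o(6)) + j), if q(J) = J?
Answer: 5*sqrt(354)/3 ≈ 31.358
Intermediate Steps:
j = 1005
sqrt(q((0 - 21) + o(6)) + j) = sqrt(((0 - 21) - 4/6) + 1005) = sqrt((-21 - 4*1/6) + 1005) = sqrt((-21 - 2/3) + 1005) = sqrt(-65/3 + 1005) = sqrt(2950/3) = 5*sqrt(354)/3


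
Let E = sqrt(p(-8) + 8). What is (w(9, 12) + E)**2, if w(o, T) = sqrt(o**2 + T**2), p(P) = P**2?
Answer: 297 + 180*sqrt(2) ≈ 551.56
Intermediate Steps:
E = 6*sqrt(2) (E = sqrt((-8)**2 + 8) = sqrt(64 + 8) = sqrt(72) = 6*sqrt(2) ≈ 8.4853)
w(o, T) = sqrt(T**2 + o**2)
(w(9, 12) + E)**2 = (sqrt(12**2 + 9**2) + 6*sqrt(2))**2 = (sqrt(144 + 81) + 6*sqrt(2))**2 = (sqrt(225) + 6*sqrt(2))**2 = (15 + 6*sqrt(2))**2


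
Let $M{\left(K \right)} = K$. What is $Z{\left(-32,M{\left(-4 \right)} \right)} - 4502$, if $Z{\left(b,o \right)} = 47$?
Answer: $-4455$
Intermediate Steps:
$Z{\left(-32,M{\left(-4 \right)} \right)} - 4502 = 47 - 4502 = -4455$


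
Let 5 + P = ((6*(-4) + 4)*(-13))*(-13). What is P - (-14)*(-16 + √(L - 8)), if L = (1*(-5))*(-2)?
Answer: -3609 + 14*√2 ≈ -3589.2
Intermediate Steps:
L = 10 (L = -5*(-2) = 10)
P = -3385 (P = -5 + ((6*(-4) + 4)*(-13))*(-13) = -5 + ((-24 + 4)*(-13))*(-13) = -5 - 20*(-13)*(-13) = -5 + 260*(-13) = -5 - 3380 = -3385)
P - (-14)*(-16 + √(L - 8)) = -3385 - (-14)*(-16 + √(10 - 8)) = -3385 - (-14)*(-16 + √2) = -3385 - (224 - 14*√2) = -3385 + (-224 + 14*√2) = -3609 + 14*√2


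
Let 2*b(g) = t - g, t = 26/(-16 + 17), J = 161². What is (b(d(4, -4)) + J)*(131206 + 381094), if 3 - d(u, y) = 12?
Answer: 13288293550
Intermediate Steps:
J = 25921
d(u, y) = -9 (d(u, y) = 3 - 1*12 = 3 - 12 = -9)
t = 26 (t = 26/1 = 1*26 = 26)
b(g) = 13 - g/2 (b(g) = (26 - g)/2 = 13 - g/2)
(b(d(4, -4)) + J)*(131206 + 381094) = ((13 - ½*(-9)) + 25921)*(131206 + 381094) = ((13 + 9/2) + 25921)*512300 = (35/2 + 25921)*512300 = (51877/2)*512300 = 13288293550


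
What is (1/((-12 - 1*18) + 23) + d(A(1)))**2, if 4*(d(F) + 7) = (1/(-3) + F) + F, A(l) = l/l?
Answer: 319225/7056 ≈ 45.242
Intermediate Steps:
A(l) = 1
d(F) = -85/12 + F/2 (d(F) = -7 + ((1/(-3) + F) + F)/4 = -7 + ((-1/3 + F) + F)/4 = -7 + (-1/3 + 2*F)/4 = -7 + (-1/12 + F/2) = -85/12 + F/2)
(1/((-12 - 1*18) + 23) + d(A(1)))**2 = (1/((-12 - 1*18) + 23) + (-85/12 + (1/2)*1))**2 = (1/((-12 - 18) + 23) + (-85/12 + 1/2))**2 = (1/(-30 + 23) - 79/12)**2 = (1/(-7) - 79/12)**2 = (-1/7 - 79/12)**2 = (-565/84)**2 = 319225/7056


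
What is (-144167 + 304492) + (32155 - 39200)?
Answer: 153280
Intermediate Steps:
(-144167 + 304492) + (32155 - 39200) = 160325 - 7045 = 153280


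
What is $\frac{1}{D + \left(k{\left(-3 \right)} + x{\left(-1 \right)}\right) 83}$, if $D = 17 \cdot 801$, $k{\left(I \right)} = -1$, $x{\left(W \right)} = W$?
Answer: $\frac{1}{13451} \approx 7.4344 \cdot 10^{-5}$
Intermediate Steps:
$D = 13617$
$\frac{1}{D + \left(k{\left(-3 \right)} + x{\left(-1 \right)}\right) 83} = \frac{1}{13617 + \left(-1 - 1\right) 83} = \frac{1}{13617 - 166} = \frac{1}{13451}$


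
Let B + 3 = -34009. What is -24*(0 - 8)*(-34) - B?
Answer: 27484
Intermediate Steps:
B = -34012 (B = -3 - 34009 = -34012)
-24*(0 - 8)*(-34) - B = -24*(0 - 8)*(-34) - 1*(-34012) = -24*(-8)*(-34) + 34012 = 192*(-34) + 34012 = -6528 + 34012 = 27484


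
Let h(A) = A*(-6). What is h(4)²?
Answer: 576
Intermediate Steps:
h(A) = -6*A
h(4)² = (-6*4)² = (-24)² = 576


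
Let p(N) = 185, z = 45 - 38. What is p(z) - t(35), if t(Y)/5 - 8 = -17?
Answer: 230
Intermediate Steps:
t(Y) = -45 (t(Y) = 40 + 5*(-17) = 40 - 85 = -45)
z = 7
p(z) - t(35) = 185 - 1*(-45) = 185 + 45 = 230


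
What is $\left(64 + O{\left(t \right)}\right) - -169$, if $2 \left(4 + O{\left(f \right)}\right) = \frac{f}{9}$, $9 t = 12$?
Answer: $\frac{6185}{27} \approx 229.07$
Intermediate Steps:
$t = \frac{4}{3}$ ($t = \frac{1}{9} \cdot 12 = \frac{4}{3} \approx 1.3333$)
$O{\left(f \right)} = -4 + \frac{f}{18}$ ($O{\left(f \right)} = -4 + \frac{f \frac{1}{9}}{2} = -4 + \frac{\frac{1}{9} f}{2} = -4 + \frac{f}{18}$)
$\left(64 + O{\left(t \right)}\right) - -169 = \left(64 + \left(-4 + \frac{1}{18} \cdot \frac{4}{3}\right)\right) - -169 = \left(64 + \left(-4 + \frac{2}{27}\right)\right) + \left(-291 + 460\right) = \left(64 - \frac{106}{27}\right) + 169 = \frac{1622}{27} + 169 = \frac{6185}{27}$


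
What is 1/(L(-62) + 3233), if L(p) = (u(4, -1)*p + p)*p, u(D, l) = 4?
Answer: 1/22453 ≈ 4.4537e-5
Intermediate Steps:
L(p) = 5*p² (L(p) = (4*p + p)*p = (5*p)*p = 5*p²)
1/(L(-62) + 3233) = 1/(5*(-62)² + 3233) = 1/(5*3844 + 3233) = 1/(19220 + 3233) = 1/22453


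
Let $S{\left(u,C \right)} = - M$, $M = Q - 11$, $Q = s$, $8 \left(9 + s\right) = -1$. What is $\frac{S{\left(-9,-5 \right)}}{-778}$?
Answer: $- \frac{161}{6224} \approx -0.025868$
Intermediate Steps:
$s = - \frac{73}{8}$ ($s = -9 + \frac{1}{8} \left(-1\right) = -9 - \frac{1}{8} = - \frac{73}{8} \approx -9.125$)
$Q = - \frac{73}{8} \approx -9.125$
$M = - \frac{161}{8}$ ($M = - \frac{73}{8} - 11 = - \frac{161}{8} \approx -20.125$)
$S{\left(u,C \right)} = \frac{161}{8}$ ($S{\left(u,C \right)} = \left(-1\right) \left(- \frac{161}{8}\right) = \frac{161}{8}$)
$\frac{S{\left(-9,-5 \right)}}{-778} = \frac{161}{8 \left(-778\right)} = \frac{161}{8} \left(- \frac{1}{778}\right) = - \frac{161}{6224}$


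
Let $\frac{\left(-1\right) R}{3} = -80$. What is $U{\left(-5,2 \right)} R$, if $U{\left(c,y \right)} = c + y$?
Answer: $-720$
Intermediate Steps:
$R = 240$ ($R = \left(-3\right) \left(-80\right) = 240$)
$U{\left(-5,2 \right)} R = \left(-5 + 2\right) 240 = \left(-3\right) 240 = -720$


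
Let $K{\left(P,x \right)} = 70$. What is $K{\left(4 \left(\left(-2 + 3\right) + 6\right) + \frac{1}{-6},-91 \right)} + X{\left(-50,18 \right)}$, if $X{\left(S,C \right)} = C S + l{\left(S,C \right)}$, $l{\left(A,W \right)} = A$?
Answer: $-880$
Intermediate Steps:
$X{\left(S,C \right)} = S + C S$ ($X{\left(S,C \right)} = C S + S = S + C S$)
$K{\left(4 \left(\left(-2 + 3\right) + 6\right) + \frac{1}{-6},-91 \right)} + X{\left(-50,18 \right)} = 70 - 50 \left(1 + 18\right) = 70 - 950 = -880$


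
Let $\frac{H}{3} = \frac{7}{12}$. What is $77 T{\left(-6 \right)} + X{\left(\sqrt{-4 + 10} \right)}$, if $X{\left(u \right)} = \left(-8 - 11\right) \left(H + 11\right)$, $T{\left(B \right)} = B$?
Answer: $- \frac{2817}{4} \approx -704.25$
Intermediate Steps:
$H = \frac{7}{4}$ ($H = 3 \cdot \frac{7}{12} = \frac{7}{4} \approx 1.75$)
$X{\left(u \right)} = - \frac{969}{4}$ ($X{\left(u \right)} = \left(-8 - 11\right) \left(\frac{7}{4} + 11\right) = \left(-19\right) \frac{51}{4} = - \frac{969}{4}$)
$77 T{\left(-6 \right)} + X{\left(\sqrt{-4 + 10} \right)} = 77 \left(-6\right) - \frac{969}{4} = -462 - \frac{969}{4} = - \frac{2817}{4}$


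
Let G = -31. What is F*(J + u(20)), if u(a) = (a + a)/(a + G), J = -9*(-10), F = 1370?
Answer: 1301500/11 ≈ 1.1832e+5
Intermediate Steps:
J = 90
u(a) = 2*a/(-31 + a) (u(a) = (a + a)/(a - 31) = (2*a)/(-31 + a) = 2*a/(-31 + a))
F*(J + u(20)) = 1370*(90 + 2*20/(-31 + 20)) = 1370*(90 + 2*20/(-11)) = 1370*(90 + 2*20*(-1/11)) = 1370*(90 - 40/11) = 1370*(950/11) = 1301500/11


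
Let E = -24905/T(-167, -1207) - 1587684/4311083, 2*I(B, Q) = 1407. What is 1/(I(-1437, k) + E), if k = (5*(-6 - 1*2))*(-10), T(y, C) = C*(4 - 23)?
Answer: 1661614562/1166529409421 ≈ 0.0014244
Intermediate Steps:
T(y, C) = -19*C (T(y, C) = C*(-19) = -19*C)
k = 400 (k = (5*(-6 - 2))*(-10) = (5*(-8))*(-10) = -40*(-10) = 400)
I(B, Q) = 1407/2 (I(B, Q) = (½)*1407 = 1407/2)
E = -1208217473/830807281 (E = -24905/((-19*(-1207))) - 1587684/4311083 = -24905/22933 - 1587684*1/4311083 = -24905*1/22933 - 226812/615869 = -1465/1349 - 226812/615869 = -1208217473/830807281 ≈ -1.4543)
1/(I(-1437, k) + E) = 1/(1407/2 - 1208217473/830807281) = 1/(1166529409421/1661614562) = 1661614562/1166529409421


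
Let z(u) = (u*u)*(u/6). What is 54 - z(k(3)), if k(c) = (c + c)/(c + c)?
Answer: 323/6 ≈ 53.833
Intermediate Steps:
k(c) = 1 (k(c) = (2*c)/((2*c)) = (2*c)*(1/(2*c)) = 1)
z(u) = u³/6 (z(u) = u²*(u*(⅙)) = u²*(u/6) = u³/6)
54 - z(k(3)) = 54 - 1³/6 = 54 - 1/6 = 54 - 1*⅙ = 54 - ⅙ = 323/6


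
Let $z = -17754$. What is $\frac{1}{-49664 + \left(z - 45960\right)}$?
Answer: $- \frac{1}{113378} \approx -8.82 \cdot 10^{-6}$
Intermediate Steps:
$\frac{1}{-49664 + \left(z - 45960\right)} = \frac{1}{-49664 - 63714} = \frac{1}{-113378} = - \frac{1}{113378}$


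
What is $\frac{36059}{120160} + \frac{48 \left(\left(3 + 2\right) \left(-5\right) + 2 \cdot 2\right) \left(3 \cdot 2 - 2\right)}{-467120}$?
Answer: $\frac{43320913}{140322848} \approx 0.30872$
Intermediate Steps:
$\frac{36059}{120160} + \frac{48 \left(\left(3 + 2\right) \left(-5\right) + 2 \cdot 2\right) \left(3 \cdot 2 - 2\right)}{-467120} = 36059 \cdot \frac{1}{120160} + 48 \left(5 \left(-5\right) + 4\right) \left(6 - 2\right) \left(- \frac{1}{467120}\right) = \frac{36059}{120160} + 48 \left(-25 + 4\right) 4 \left(- \frac{1}{467120}\right) = \frac{36059}{120160} + 48 \left(-21\right) 4 \left(- \frac{1}{467120}\right) = \frac{36059}{120160} + \left(-1008\right) 4 \left(- \frac{1}{467120}\right) = \frac{36059}{120160} - - \frac{252}{29195} = \frac{36059}{120160} + \frac{252}{29195} = \frac{43320913}{140322848}$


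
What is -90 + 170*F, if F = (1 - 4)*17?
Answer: -8760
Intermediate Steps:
F = -51 (F = -3*17 = -51)
-90 + 170*F = -90 + 170*(-51) = -90 - 8670 = -8760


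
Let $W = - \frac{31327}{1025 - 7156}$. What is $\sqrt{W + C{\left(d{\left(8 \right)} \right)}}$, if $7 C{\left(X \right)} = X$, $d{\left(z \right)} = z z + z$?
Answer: $\frac{23 \sqrt{53603333}}{42917} \approx 3.9237$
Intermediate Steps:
$d{\left(z \right)} = z + z^{2}$ ($d{\left(z \right)} = z^{2} + z = z + z^{2}$)
$C{\left(X \right)} = \frac{X}{7}$
$W = \frac{31327}{6131}$ ($W = - \frac{31327}{1025 - 7156} = - \frac{31327}{-6131} = \left(-31327\right) \left(- \frac{1}{6131}\right) = \frac{31327}{6131} \approx 5.1096$)
$\sqrt{W + C{\left(d{\left(8 \right)} \right)}} = \sqrt{\frac{31327}{6131} + \frac{8 \left(1 + 8\right)}{7}} = \sqrt{\frac{31327}{6131} + \frac{8 \cdot 9}{7}} = \sqrt{\frac{31327}{6131} + \frac{1}{7} \cdot 72} = \sqrt{\frac{31327}{6131} + \frac{72}{7}} = \sqrt{\frac{660721}{42917}} = \frac{23 \sqrt{53603333}}{42917}$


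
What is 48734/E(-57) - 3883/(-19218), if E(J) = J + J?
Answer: -52007075/121714 ≈ -427.29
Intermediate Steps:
E(J) = 2*J
48734/E(-57) - 3883/(-19218) = 48734/((2*(-57))) - 3883/(-19218) = 48734/(-114) - 3883*(-1/19218) = 48734*(-1/114) + 3883/19218 = -24367/57 + 3883/19218 = -52007075/121714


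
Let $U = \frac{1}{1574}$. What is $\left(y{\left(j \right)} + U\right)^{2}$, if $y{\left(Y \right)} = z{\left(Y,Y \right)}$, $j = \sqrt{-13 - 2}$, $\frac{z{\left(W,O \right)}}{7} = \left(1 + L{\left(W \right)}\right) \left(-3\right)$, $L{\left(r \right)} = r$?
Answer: $- \frac{15296002931}{2477476} + \frac{694113 i \sqrt{15}}{787} \approx -6174.0 + 3415.9 i$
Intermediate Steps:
$z{\left(W,O \right)} = -21 - 21 W$ ($z{\left(W,O \right)} = 7 \left(1 + W\right) \left(-3\right) = 7 \left(-3 - 3 W\right) = -21 - 21 W$)
$j = i \sqrt{15}$ ($j = \sqrt{-15} = i \sqrt{15} \approx 3.873 i$)
$y{\left(Y \right)} = -21 - 21 Y$
$U = \frac{1}{1574} \approx 0.00063532$
$\left(y{\left(j \right)} + U\right)^{2} = \left(\left(-21 - 21 i \sqrt{15}\right) + \frac{1}{1574}\right)^{2} = \left(- \frac{33053}{1574} - 21 i \sqrt{15}\right)^{2}$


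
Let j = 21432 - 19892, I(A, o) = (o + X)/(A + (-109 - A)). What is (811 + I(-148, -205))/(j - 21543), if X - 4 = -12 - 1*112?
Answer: -88724/2180327 ≈ -0.040693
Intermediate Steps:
X = -120 (X = 4 + (-12 - 1*112) = 4 + (-12 - 112) = 4 - 124 = -120)
I(A, o) = 120/109 - o/109 (I(A, o) = (o - 120)/(A + (-109 - A)) = (-120 + o)/(-109) = (-120 + o)*(-1/109) = 120/109 - o/109)
j = 1540
(811 + I(-148, -205))/(j - 21543) = (811 + (120/109 - 1/109*(-205)))/(1540 - 21543) = (811 + (120/109 + 205/109))/(-20003) = (811 + 325/109)*(-1/20003) = (88724/109)*(-1/20003) = -88724/2180327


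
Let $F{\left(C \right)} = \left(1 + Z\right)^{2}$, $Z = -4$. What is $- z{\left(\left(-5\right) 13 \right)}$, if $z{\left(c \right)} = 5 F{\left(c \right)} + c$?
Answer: $20$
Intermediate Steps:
$F{\left(C \right)} = 9$ ($F{\left(C \right)} = \left(1 - 4\right)^{2} = \left(-3\right)^{2} = 9$)
$z{\left(c \right)} = 45 + c$ ($z{\left(c \right)} = 5 \cdot 9 + c = 45 + c$)
$- z{\left(\left(-5\right) 13 \right)} = - (45 - 65) = \left(-1\right) \left(-20\right) = 20$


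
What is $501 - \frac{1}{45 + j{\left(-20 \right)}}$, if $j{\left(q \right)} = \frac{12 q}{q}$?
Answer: $\frac{28556}{57} \approx 500.98$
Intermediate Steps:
$j{\left(q \right)} = 12$
$501 - \frac{1}{45 + j{\left(-20 \right)}} = 501 - \frac{1}{45 + 12} = 501 - \frac{1}{57} = \frac{28556}{57}$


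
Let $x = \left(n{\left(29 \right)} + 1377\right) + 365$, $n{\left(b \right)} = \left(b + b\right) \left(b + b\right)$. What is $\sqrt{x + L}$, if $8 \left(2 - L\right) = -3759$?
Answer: $\frac{\sqrt{89246}}{4} \approx 74.685$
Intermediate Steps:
$L = \frac{3775}{8}$ ($L = 2 - - \frac{3759}{8} = 2 + \frac{3759}{8} = \frac{3775}{8} \approx 471.88$)
$n{\left(b \right)} = 4 b^{2}$ ($n{\left(b \right)} = 2 b 2 b = 4 b^{2}$)
$x = 5106$ ($x = \left(4 \cdot 29^{2} + 1377\right) + 365 = \left(4 \cdot 841 + 1377\right) + 365 = \left(3364 + 1377\right) + 365 = 4741 + 365 = 5106$)
$\sqrt{x + L} = \sqrt{5106 + \frac{3775}{8}} = \sqrt{\frac{44623}{8}} = \frac{\sqrt{89246}}{4}$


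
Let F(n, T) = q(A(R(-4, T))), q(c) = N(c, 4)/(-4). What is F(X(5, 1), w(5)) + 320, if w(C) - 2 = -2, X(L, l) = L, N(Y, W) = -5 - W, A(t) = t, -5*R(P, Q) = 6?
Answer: 1289/4 ≈ 322.25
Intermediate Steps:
R(P, Q) = -6/5 (R(P, Q) = -1/5*6 = -6/5)
w(C) = 0 (w(C) = 2 - 2 = 0)
q(c) = 9/4 (q(c) = (-5 - 1*4)/(-4) = (-5 - 4)*(-1/4) = -9*(-1/4) = 9/4)
F(n, T) = 9/4
F(X(5, 1), w(5)) + 320 = 9/4 + 320 = 1289/4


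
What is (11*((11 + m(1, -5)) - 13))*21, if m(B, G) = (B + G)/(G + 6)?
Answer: -1386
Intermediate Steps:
m(B, G) = (B + G)/(6 + G)
(11*((11 + m(1, -5)) - 13))*21 = (11*((11 + (1 - 5)/(6 - 5)) - 13))*21 = (11*((11 - 4/1) - 13))*21 = (11*((11 + 1*(-4)) - 13))*21 = (11*((11 - 4) - 13))*21 = (11*(7 - 13))*21 = (11*(-6))*21 = -66*21 = -1386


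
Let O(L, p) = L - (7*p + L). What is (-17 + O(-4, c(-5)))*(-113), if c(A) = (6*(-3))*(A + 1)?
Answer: 58873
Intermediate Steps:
c(A) = -18 - 18*A (c(A) = -18*(1 + A) = -18 - 18*A)
O(L, p) = -7*p (O(L, p) = L - (L + 7*p) = L + (-L - 7*p) = -7*p)
(-17 + O(-4, c(-5)))*(-113) = (-17 - 7*(-18 - 18*(-5)))*(-113) = (-17 - 7*(-18 + 90))*(-113) = (-17 - 7*72)*(-113) = (-17 - 504)*(-113) = -521*(-113) = 58873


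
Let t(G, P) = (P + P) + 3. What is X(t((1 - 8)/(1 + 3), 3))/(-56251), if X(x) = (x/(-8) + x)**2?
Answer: -3969/3600064 ≈ -0.0011025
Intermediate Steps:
t(G, P) = 3 + 2*P (t(G, P) = 2*P + 3 = 3 + 2*P)
X(x) = 49*x**2/64 (X(x) = (x*(-1/8) + x)**2 = (-x/8 + x)**2 = (7*x/8)**2 = 49*x**2/64)
X(t((1 - 8)/(1 + 3), 3))/(-56251) = (49*(3 + 2*3)**2/64)/(-56251) = (49*(3 + 6)**2/64)*(-1/56251) = ((49/64)*9**2)*(-1/56251) = ((49/64)*81)*(-1/56251) = (3969/64)*(-1/56251) = -3969/3600064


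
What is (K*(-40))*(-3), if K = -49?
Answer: -5880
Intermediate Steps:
(K*(-40))*(-3) = -49*(-40)*(-3) = 1960*(-3) = -5880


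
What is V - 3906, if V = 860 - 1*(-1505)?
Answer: -1541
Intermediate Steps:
V = 2365 (V = 860 + 1505 = 2365)
V - 3906 = 2365 - 3906 = -1541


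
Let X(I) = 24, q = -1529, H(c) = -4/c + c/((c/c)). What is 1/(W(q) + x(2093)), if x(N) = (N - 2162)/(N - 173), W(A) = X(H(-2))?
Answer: 640/15337 ≈ 0.041729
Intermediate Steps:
H(c) = c - 4/c (H(c) = -4/c + c/1 = -4/c + c*1 = -4/c + c = c - 4/c)
W(A) = 24
x(N) = (-2162 + N)/(-173 + N)
1/(W(q) + x(2093)) = 1/(24 + (-2162 + 2093)/(-173 + 2093)) = 1/(24 - 69/1920) = 1/(24 + (1/1920)*(-69)) = 1/(24 - 23/640) = 1/(15337/640) = 640/15337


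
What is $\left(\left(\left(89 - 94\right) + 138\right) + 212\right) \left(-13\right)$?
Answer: $-4485$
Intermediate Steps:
$\left(\left(\left(89 - 94\right) + 138\right) + 212\right) \left(-13\right) = \left(\left(-5 + 138\right) + 212\right) \left(-13\right) = \left(133 + 212\right) \left(-13\right) = 345 \left(-13\right) = -4485$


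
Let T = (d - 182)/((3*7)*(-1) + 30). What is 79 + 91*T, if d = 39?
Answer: -12302/9 ≈ -1366.9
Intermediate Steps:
T = -143/9 (T = (39 - 182)/((3*7)*(-1) + 30) = -143/(21*(-1) + 30) = -143/(-21 + 30) = -143/9 ≈ -15.889)
79 + 91*T = 79 + 91*(-143/9) = 79 - 13013/9 = -12302/9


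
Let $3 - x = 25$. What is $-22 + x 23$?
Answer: $-528$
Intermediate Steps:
$x = -22$ ($x = 3 - 25 = -22$)
$-22 + x 23 = -22 - 506 = -528$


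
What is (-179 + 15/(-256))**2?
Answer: 2101213921/65536 ≈ 32062.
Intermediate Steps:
(-179 + 15/(-256))**2 = (-179 + 15*(-1/256))**2 = (-179 - 15/256)**2 = (-45839/256)**2 = 2101213921/65536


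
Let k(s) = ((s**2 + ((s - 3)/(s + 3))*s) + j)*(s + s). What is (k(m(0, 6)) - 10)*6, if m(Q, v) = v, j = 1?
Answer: 2748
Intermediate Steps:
k(s) = 2*s*(1 + s**2 + s*(-3 + s)/(3 + s)) (k(s) = ((s**2 + ((s - 3)/(s + 3))*s) + 1)*(s + s) = ((s**2 + ((-3 + s)/(3 + s))*s) + 1)*(2*s) = ((s**2 + s*(-3 + s)/(3 + s)) + 1)*(2*s) = (1 + s**2 + s*(-3 + s)/(3 + s))*(2*s) = 2*s*(1 + s**2 + s*(-3 + s)/(3 + s)))
(k(m(0, 6)) - 10)*6 = (2*6*(3 + 6**3 - 2*6 + 4*6**2)/(3 + 6) - 10)*6 = (2*6*(3 + 216 - 12 + 4*36)/9 - 10)*6 = (2*6*(1/9)*(3 + 216 - 12 + 144) - 10)*6 = (2*6*(1/9)*351 - 10)*6 = (468 - 10)*6 = 458*6 = 2748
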